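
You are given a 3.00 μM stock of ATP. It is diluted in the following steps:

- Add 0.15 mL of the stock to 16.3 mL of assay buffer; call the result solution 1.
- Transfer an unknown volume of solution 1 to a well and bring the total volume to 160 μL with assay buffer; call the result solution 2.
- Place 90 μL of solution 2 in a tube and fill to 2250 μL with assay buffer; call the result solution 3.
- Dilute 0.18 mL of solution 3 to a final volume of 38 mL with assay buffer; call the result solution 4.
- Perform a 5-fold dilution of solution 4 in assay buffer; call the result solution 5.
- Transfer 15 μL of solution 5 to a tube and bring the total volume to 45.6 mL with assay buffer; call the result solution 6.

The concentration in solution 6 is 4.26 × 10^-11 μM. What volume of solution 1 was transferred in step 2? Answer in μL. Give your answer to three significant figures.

20.0 μL

Step 1: 0.15 mL + 16.3 mL = 16.45 mL total → factor 16.45/0.15 = 109.67
Step 2: v brought to 160 μL → factor = 160 μL/v
Step 3: 90 μL brought to 2250 μL → factor 2250/90 = 25
Step 4: 0.18 mL brought to 38 mL → factor 38/0.18 = 211.11
Step 5: 5-fold → factor 5
Step 6: 15 μL brought to 45.6 mL → factor 45600/15 = 3040
Product of known-step factors = 8.7977 × 10^9
Overall factor = 3.00 μM / (4.26 × 10^-11 μM) = 7.0423 × 10^10
Step-2 factor = 7.0423 × 10^10 / 8.7977 × 10^9 = 8.0046
v = 160 μL / 8.0046 = 20.0 μL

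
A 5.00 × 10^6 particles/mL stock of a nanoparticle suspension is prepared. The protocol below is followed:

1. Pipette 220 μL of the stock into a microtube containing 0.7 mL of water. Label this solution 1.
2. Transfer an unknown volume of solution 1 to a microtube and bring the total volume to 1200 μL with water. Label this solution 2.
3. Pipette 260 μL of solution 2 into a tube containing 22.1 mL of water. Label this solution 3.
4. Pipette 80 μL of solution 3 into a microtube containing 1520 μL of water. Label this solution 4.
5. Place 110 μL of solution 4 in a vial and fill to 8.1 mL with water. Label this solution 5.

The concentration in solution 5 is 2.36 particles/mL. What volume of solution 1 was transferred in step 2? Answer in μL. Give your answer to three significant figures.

300 μL

Step 1: 220 μL + 0.7 mL = 920 μL total → factor 920/220 = 4.1818
Step 2: v brought to 1200 μL → factor = 1200 μL/v
Step 3: 260 μL + 22.1 mL = 22360 μL total → factor 22360/260 = 86
Step 4: 80 μL + 1520 μL = 1600 μL total → factor 1600/80 = 20
Step 5: 110 μL brought to 8.1 mL → factor 8100/110 = 73.636
Product of known-step factors = 5.2965 × 10^5
Overall factor = 5.00 × 10^6 particles/mL / (2.36 particles/mL) = 2.1186 × 10^6
Step-2 factor = 2.1186 × 10^6 / 5.2965 × 10^5 = 4.0001
v = 1200 μL / 4.0001 = 300 μL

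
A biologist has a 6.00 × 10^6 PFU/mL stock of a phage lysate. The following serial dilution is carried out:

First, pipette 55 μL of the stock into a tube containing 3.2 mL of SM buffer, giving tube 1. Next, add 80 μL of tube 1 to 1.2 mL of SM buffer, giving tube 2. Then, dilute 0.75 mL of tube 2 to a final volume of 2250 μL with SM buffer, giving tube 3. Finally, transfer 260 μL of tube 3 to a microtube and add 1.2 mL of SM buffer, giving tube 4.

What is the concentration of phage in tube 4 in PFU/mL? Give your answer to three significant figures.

Step 1: 55 μL + 3.2 mL = 3255 μL total → factor 3255/55 = 59.182
Step 2: 80 μL + 1.2 mL = 1280 μL total → factor 1280/80 = 16
Step 3: 0.75 mL brought to 2250 μL → factor 2.25/0.75 = 3
Step 4: 260 μL + 1.2 mL = 1460 μL total → factor 1460/260 = 5.6154
Dilution factor through tube 4 = 59.182 × 16 × 3 × 5.6154 = 15952
[tube 4] = 6.00 × 10^6 PFU/mL / 15952 = 376 PFU/mL

376 PFU/mL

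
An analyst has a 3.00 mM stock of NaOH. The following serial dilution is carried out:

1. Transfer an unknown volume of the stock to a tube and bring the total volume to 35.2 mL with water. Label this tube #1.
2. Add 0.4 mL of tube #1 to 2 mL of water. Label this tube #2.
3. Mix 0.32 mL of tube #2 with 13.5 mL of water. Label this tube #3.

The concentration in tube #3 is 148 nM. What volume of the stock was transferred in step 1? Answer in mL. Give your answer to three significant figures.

Step 1: v brought to 35.2 mL → factor = 35.2 mL/v
Step 2: 0.4 mL + 2 mL = 2.4 mL total → factor 2.4/0.4 = 6
Step 3: 0.32 mL + 13.5 mL = 13.82 mL total → factor 13.82/0.32 = 43.188
Product of known-step factors = 259.12
Overall factor = 3.00 mM / (148 nM) = 20270
Step-1 factor = 20270 / 259.12 = 78.226
v = 35.2 mL / 78.226 = 0.450 mL

0.450 mL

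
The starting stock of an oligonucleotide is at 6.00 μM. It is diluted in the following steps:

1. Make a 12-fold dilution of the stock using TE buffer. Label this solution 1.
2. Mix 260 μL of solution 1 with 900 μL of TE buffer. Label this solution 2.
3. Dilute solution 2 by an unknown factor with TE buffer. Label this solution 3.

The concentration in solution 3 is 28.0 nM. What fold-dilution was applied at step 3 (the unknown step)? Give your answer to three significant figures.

Step 1: 12-fold → factor 12
Step 2: 260 μL + 900 μL = 1160 μL total → factor 1160/260 = 4.4615
Step 3: unknown factor x
Product of known-step factors = 53.538
Overall factor = 6.00 μM / (28.0 nM) = 214.29
x = 214.29 / 53.538 = 4.00

4.00-fold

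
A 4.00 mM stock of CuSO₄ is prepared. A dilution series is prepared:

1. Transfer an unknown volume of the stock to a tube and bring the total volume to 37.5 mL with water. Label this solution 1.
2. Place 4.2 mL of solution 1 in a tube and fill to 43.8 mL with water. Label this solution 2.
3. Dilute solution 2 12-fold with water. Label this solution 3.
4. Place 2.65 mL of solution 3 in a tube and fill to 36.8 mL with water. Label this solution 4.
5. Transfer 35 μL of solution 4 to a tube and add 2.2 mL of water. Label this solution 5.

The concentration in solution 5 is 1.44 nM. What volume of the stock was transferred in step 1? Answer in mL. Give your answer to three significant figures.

1.50 mL

Step 1: v brought to 37.5 mL → factor = 37.5 mL/v
Step 2: 4.2 mL brought to 43.8 mL → factor 43.8/4.2 = 10.429
Step 3: 12-fold → factor 12
Step 4: 2.65 mL brought to 36.8 mL → factor 36.8/2.65 = 13.887
Step 5: 35 μL + 2.2 mL = 2235 μL total → factor 2235/35 = 63.857
Product of known-step factors = 1.1097 × 10^5
Overall factor = 4.00 mM / (1.44 nM) = 2.7778 × 10^6
Step-1 factor = 2.7778 × 10^6 / 1.1097 × 10^5 = 25.031
v = 37.5 mL / 25.031 = 1.50 mL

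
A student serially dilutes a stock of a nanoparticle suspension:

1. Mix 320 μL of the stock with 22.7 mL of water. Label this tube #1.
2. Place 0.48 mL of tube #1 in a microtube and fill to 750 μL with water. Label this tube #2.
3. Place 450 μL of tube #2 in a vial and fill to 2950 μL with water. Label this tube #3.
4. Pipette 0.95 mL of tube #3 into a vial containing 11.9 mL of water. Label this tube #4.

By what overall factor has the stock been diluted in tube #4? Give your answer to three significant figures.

Step 1: 320 μL + 22.7 mL = 23020 μL total → factor 23020/320 = 71.938
Step 2: 0.48 mL brought to 750 μL → factor 0.75/0.48 = 1.5625
Step 3: 450 μL brought to 2950 μL → factor 2950/450 = 6.5556
Step 4: 0.95 mL + 11.9 mL = 12.85 mL total → factor 12.85/0.95 = 13.526
Overall dilution factor = 71.938 × 1.5625 × 6.5556 × 13.526 = 9967

9.97 × 10^3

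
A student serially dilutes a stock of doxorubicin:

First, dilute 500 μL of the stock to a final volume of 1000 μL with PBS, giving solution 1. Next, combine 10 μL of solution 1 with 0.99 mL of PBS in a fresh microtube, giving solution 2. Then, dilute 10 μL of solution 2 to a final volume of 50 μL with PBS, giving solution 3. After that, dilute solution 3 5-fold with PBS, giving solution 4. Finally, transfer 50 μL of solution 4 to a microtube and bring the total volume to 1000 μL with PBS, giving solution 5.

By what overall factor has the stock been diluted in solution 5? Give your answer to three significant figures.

Step 1: 500 μL brought to 1000 μL → factor 1000/500 = 2
Step 2: 10 μL + 0.99 mL = 1000 μL total → factor 1000/10 = 100
Step 3: 10 μL brought to 50 μL → factor 50/10 = 5
Step 4: 5-fold → factor 5
Step 5: 50 μL brought to 1000 μL → factor 1000/50 = 20
Overall dilution factor = 2 × 100 × 5 × 5 × 20 = 1 × 10^5

1.00 × 10^5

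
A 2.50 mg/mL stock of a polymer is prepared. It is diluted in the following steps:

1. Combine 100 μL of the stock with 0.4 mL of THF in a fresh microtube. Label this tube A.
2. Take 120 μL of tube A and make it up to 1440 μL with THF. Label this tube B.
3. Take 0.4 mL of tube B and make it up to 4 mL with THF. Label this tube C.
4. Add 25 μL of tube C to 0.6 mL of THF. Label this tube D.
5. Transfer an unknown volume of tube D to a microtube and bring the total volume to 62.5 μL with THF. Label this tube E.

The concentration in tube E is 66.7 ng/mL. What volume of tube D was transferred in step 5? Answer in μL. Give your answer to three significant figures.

Step 1: 100 μL + 0.4 mL = 500 μL total → factor 500/100 = 5
Step 2: 120 μL brought to 1440 μL → factor 1440/120 = 12
Step 3: 0.4 mL brought to 4 mL → factor 4/0.4 = 10
Step 4: 25 μL + 0.6 mL = 625 μL total → factor 625/25 = 25
Step 5: v brought to 62.5 μL → factor = 62.5 μL/v
Product of known-step factors = 15000
Overall factor = 2.50 mg/mL / (66.7 ng/mL) = 37481
Step-5 factor = 37481 / 15000 = 2.4988
v = 62.5 μL / 2.4988 = 25.0 μL

25.0 μL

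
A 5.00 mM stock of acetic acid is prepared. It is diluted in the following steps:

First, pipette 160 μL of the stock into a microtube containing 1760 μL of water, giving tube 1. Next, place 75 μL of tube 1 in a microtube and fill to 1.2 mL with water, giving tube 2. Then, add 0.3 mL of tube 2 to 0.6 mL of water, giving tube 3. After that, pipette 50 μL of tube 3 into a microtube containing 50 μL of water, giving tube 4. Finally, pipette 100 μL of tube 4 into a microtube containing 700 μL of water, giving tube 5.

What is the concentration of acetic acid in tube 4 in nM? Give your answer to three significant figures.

Step 1: 160 μL + 1760 μL = 1920 μL total → factor 1920/160 = 12
Step 2: 75 μL brought to 1.2 mL → factor 1200/75 = 16
Step 3: 0.3 mL + 0.6 mL = 0.9 mL total → factor 0.9/0.3 = 3
Step 4: 50 μL + 50 μL = 100 μL total → factor 100/50 = 2
Dilution factor through tube 4 = 12 × 16 × 3 × 2 = 1152
[tube 4] = 5.00 mM / 1152 = 0.004340 mM = 4.34 × 10^3 nM

4.34 × 10^3 nM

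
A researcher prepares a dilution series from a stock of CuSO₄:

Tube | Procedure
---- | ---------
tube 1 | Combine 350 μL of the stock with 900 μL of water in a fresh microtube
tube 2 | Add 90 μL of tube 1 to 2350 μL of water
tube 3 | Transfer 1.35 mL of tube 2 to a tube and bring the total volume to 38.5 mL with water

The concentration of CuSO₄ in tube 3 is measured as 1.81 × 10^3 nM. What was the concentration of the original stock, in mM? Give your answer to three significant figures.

5.00 mM

Step 1: 350 μL + 900 μL = 1250 μL total → factor 1250/350 = 3.5714
Step 2: 90 μL + 2350 μL = 2440 μL total → factor 2440/90 = 27.111
Step 3: 1.35 mL brought to 38.5 mL → factor 38.5/1.35 = 28.519
Overall dilution factor = 3.5714 × 27.111 × 28.519 = 2761.3
Stock = 1.81 × 10^3 nM × 2761.3 = 4.998 × 10^6 nM = 5.00 mM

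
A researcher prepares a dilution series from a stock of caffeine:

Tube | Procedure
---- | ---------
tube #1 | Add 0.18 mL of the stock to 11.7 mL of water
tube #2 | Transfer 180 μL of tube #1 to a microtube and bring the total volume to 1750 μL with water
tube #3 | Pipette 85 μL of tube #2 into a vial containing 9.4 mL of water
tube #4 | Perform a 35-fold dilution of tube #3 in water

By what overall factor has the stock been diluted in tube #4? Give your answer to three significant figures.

2.51 × 10^6

Step 1: 0.18 mL + 11.7 mL = 11.88 mL total → factor 11.88/0.18 = 66
Step 2: 180 μL brought to 1750 μL → factor 1750/180 = 9.7222
Step 3: 85 μL + 9.4 mL = 9485 μL total → factor 9485/85 = 111.59
Step 4: 35-fold → factor 35
Overall dilution factor = 66 × 9.7222 × 111.59 × 35 = 2.5061 × 10^6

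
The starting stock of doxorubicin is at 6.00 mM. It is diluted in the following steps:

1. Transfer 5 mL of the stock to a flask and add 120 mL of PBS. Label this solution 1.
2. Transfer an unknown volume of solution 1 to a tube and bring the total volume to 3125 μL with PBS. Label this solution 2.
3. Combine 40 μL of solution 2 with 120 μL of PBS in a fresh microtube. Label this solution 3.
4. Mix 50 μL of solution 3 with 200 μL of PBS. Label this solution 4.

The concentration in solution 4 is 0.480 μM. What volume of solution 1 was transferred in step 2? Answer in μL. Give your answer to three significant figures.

125 μL

Step 1: 5 mL + 120 mL = 125 mL total → factor 125/5 = 25
Step 2: v brought to 3125 μL → factor = 3125 μL/v
Step 3: 40 μL + 120 μL = 160 μL total → factor 160/40 = 4
Step 4: 50 μL + 200 μL = 250 μL total → factor 250/50 = 5
Product of known-step factors = 500
Overall factor = 6.00 mM / (0.480 μM) = 12500
Step-2 factor = 12500 / 500 = 25
v = 3125 μL / 25 = 125 μL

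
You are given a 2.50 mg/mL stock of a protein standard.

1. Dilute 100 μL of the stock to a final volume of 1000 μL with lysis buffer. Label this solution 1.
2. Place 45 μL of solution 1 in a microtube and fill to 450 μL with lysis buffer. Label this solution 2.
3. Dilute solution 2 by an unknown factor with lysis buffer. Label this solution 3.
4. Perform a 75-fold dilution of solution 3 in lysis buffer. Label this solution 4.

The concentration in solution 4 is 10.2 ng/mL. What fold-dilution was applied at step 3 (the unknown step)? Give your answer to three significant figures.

32.7-fold

Step 1: 100 μL brought to 1000 μL → factor 1000/100 = 10
Step 2: 45 μL brought to 450 μL → factor 450/45 = 10
Step 3: unknown factor x
Step 4: 75-fold → factor 75
Product of known-step factors = 7500
Overall factor = 2.50 mg/mL / (10.2 ng/mL) = 2.451 × 10^5
x = 2.451 × 10^5 / 7500 = 32.7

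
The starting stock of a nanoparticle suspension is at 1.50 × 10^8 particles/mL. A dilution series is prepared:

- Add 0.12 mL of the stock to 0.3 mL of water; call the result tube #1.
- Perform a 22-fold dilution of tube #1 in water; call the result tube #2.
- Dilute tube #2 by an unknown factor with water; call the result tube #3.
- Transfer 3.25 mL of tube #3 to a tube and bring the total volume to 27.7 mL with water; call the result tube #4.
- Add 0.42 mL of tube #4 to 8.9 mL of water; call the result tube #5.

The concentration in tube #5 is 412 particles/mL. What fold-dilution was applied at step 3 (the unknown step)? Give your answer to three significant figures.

Step 1: 0.12 mL + 0.3 mL = 0.42 mL total → factor 0.42/0.12 = 3.5
Step 2: 22-fold → factor 22
Step 3: unknown factor x
Step 4: 3.25 mL brought to 27.7 mL → factor 27.7/3.25 = 8.5231
Step 5: 0.42 mL + 8.9 mL = 9.32 mL total → factor 9.32/0.42 = 22.19
Product of known-step factors = 14563
Overall factor = 1.50 × 10^8 particles/mL / (412 particles/mL) = 3.6408 × 10^5
x = 3.6408 × 10^5 / 14563 = 25.0

25.0-fold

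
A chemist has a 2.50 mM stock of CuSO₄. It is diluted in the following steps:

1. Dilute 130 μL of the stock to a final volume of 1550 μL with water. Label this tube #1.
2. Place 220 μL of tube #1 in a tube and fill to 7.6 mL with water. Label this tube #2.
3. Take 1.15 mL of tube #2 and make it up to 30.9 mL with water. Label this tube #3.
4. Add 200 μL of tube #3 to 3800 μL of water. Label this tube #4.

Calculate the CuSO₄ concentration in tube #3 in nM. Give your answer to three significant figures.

Step 1: 130 μL brought to 1550 μL → factor 1550/130 = 11.923
Step 2: 220 μL brought to 7.6 mL → factor 7600/220 = 34.545
Step 3: 1.15 mL brought to 30.9 mL → factor 30.9/1.15 = 26.87
Dilution factor through tube #3 = 11.923 × 34.545 × 26.87 = 11067
[tube #3] = 2.50 mM / 11067 = 0.0002259 mM = 226 nM

226 nM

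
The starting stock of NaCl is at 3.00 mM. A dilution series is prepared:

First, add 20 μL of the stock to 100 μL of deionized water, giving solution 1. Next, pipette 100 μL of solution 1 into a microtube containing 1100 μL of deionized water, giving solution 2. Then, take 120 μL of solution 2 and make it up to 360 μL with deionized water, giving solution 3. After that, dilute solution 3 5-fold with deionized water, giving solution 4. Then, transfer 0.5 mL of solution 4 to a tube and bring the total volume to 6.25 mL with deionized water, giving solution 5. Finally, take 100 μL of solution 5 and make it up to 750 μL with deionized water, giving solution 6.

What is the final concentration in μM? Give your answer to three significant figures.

0.0296 μM

Step 1: 20 μL + 100 μL = 120 μL total → factor 120/20 = 6
Step 2: 100 μL + 1100 μL = 1200 μL total → factor 1200/100 = 12
Step 3: 120 μL brought to 360 μL → factor 360/120 = 3
Step 4: 5-fold → factor 5
Step 5: 0.5 mL brought to 6.25 mL → factor 6.25/0.5 = 12.5
Step 6: 100 μL brought to 750 μL → factor 750/100 = 7.5
Overall dilution factor = 6 × 12 × 3 × 5 × 12.5 × 7.5 = 1.0125 × 10^5
Final = 3.00 mM / 1.0125 × 10^5 = 2.963 × 10^-5 mM = 0.0296 μM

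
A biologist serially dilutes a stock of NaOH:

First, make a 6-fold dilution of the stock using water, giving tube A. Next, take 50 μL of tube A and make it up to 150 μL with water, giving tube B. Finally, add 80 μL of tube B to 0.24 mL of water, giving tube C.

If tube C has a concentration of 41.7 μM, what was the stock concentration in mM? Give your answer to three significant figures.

3.00 mM

Step 1: 6-fold → factor 6
Step 2: 50 μL brought to 150 μL → factor 150/50 = 3
Step 3: 80 μL + 0.24 mL = 320 μL total → factor 320/80 = 4
Overall dilution factor = 6 × 3 × 4 = 72
Stock = 41.7 μM × 72 = 3002 μM = 3.00 mM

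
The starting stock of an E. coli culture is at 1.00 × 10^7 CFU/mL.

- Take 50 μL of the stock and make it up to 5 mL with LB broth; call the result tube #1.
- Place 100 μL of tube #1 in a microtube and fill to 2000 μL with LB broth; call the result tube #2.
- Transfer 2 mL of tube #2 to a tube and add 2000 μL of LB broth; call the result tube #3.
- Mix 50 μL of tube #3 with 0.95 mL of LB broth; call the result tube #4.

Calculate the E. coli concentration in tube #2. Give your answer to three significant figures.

5.00 × 10^3 CFU/mL

Step 1: 50 μL brought to 5 mL → factor 5000/50 = 100
Step 2: 100 μL brought to 2000 μL → factor 2000/100 = 20
Dilution factor through tube #2 = 100 × 20 = 2000
[tube #2] = 1.00 × 10^7 CFU/mL / 2000 = 5.00 × 10^3 CFU/mL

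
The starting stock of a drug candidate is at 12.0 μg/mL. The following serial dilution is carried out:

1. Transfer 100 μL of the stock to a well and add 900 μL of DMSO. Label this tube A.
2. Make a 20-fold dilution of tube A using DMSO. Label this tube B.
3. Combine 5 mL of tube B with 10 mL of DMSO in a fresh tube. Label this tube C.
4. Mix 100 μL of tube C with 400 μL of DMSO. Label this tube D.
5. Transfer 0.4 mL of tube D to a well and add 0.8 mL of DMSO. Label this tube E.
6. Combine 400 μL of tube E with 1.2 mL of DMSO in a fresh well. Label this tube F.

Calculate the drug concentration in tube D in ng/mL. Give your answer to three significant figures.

4.00 ng/mL

Step 1: 100 μL + 900 μL = 1000 μL total → factor 1000/100 = 10
Step 2: 20-fold → factor 20
Step 3: 5 mL + 10 mL = 15 mL total → factor 15/5 = 3
Step 4: 100 μL + 400 μL = 500 μL total → factor 500/100 = 5
Dilution factor through tube D = 10 × 20 × 3 × 5 = 3000
[tube D] = 12.0 μg/mL / 3000 = 0.004000 μg/mL = 4.00 ng/mL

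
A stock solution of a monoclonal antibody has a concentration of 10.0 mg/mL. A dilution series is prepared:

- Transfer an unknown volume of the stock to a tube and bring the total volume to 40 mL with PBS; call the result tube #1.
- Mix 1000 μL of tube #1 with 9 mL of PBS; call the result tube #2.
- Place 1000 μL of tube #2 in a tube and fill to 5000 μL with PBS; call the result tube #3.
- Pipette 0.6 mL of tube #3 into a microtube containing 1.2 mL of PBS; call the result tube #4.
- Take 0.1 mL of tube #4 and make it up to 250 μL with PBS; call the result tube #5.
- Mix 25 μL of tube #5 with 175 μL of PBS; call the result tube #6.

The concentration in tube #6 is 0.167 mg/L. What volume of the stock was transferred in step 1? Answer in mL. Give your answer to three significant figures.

2.00 mL

Step 1: v brought to 40 mL → factor = 40 mL/v
Step 2: 1000 μL + 9 mL = 10000 μL total → factor 10000/1000 = 10
Step 3: 1000 μL brought to 5000 μL → factor 5000/1000 = 5
Step 4: 0.6 mL + 1.2 mL = 1.8 mL total → factor 1.8/0.6 = 3
Step 5: 0.1 mL brought to 250 μL → factor 0.25/0.1 = 2.5
Step 6: 25 μL + 175 μL = 200 μL total → factor 200/25 = 8
Product of known-step factors = 3000
Overall factor = 10.0 mg/mL / (0.167 mg/L) = 59880
Step-1 factor = 59880 / 3000 = 19.96
v = 40 mL / 19.96 = 2.00 mL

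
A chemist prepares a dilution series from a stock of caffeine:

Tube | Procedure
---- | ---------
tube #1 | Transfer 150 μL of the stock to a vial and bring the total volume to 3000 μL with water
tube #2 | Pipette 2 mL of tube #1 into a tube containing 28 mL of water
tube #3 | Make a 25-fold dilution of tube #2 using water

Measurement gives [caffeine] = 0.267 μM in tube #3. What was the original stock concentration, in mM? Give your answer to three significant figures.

2.00 mM

Step 1: 150 μL brought to 3000 μL → factor 3000/150 = 20
Step 2: 2 mL + 28 mL = 30 mL total → factor 30/2 = 15
Step 3: 25-fold → factor 25
Overall dilution factor = 20 × 15 × 25 = 7500
Stock = 0.267 μM × 7500 = 2002 μM = 2.00 mM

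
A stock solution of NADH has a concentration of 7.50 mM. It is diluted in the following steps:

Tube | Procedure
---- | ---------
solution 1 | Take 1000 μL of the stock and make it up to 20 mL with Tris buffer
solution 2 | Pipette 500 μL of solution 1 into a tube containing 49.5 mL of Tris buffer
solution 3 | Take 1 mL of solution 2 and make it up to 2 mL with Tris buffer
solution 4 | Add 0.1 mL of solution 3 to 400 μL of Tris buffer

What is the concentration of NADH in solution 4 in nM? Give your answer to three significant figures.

Step 1: 1000 μL brought to 20 mL → factor 20000/1000 = 20
Step 2: 500 μL + 49.5 mL = 50000 μL total → factor 50000/500 = 100
Step 3: 1 mL brought to 2 mL → factor 2/1 = 2
Step 4: 0.1 mL + 400 μL = 0.5 mL total → factor 0.5/0.1 = 5
Overall dilution factor = 20 × 100 × 2 × 5 = 20000
Final = 7.50 mM / 20000 = 0.0003750 mM = 375 nM

375 nM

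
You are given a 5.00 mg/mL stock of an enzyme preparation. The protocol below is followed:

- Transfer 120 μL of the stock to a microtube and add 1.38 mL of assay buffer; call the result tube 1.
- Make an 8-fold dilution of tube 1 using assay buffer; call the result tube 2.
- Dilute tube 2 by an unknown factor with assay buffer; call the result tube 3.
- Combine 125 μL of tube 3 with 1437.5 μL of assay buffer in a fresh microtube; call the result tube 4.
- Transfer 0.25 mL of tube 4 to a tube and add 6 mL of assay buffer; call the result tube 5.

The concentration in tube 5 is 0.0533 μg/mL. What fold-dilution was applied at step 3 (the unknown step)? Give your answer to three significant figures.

3.00-fold

Step 1: 120 μL + 1.38 mL = 1500 μL total → factor 1500/120 = 12.5
Step 2: 8-fold → factor 8
Step 3: unknown factor x
Step 4: 125 μL + 1437.5 μL = 1562.5 μL total → factor 1562.5/125 = 12.5
Step 5: 0.25 mL + 6 mL = 6.25 mL total → factor 6.25/0.25 = 25
Product of known-step factors = 31250
Overall factor = 5.00 mg/mL / (0.0533 μg/mL) = 93809
x = 93809 / 31250 = 3.00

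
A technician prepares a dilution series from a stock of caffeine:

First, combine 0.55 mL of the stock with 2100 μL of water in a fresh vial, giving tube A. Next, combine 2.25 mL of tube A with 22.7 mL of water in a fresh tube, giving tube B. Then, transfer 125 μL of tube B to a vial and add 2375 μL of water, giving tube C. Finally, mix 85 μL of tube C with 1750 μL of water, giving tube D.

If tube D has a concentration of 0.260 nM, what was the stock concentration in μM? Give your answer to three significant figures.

Step 1: 0.55 mL + 2100 μL = 2.65 mL total → factor 2.65/0.55 = 4.8182
Step 2: 2.25 mL + 22.7 mL = 24.95 mL total → factor 24.95/2.25 = 11.089
Step 3: 125 μL + 2375 μL = 2500 μL total → factor 2500/125 = 20
Step 4: 85 μL + 1750 μL = 1835 μL total → factor 1835/85 = 21.588
Overall dilution factor = 4.8182 × 11.089 × 20 × 21.588 = 23068
Stock = 0.260 nM × 23068 = 5998 nM = 6.00 μM

6.00 μM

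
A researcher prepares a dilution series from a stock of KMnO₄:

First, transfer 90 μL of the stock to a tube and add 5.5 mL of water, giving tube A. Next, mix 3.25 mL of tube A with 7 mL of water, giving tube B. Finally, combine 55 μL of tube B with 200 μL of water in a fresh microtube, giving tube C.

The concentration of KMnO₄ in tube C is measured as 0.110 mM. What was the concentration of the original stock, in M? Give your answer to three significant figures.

Step 1: 90 μL + 5.5 mL = 5590 μL total → factor 5590/90 = 62.111
Step 2: 3.25 mL + 7 mL = 10.25 mL total → factor 10.25/3.25 = 3.1538
Step 3: 55 μL + 200 μL = 255 μL total → factor 255/55 = 4.6364
Overall dilution factor = 62.111 × 3.1538 × 4.6364 = 908.21
Stock = 0.110 mM × 908.21 = 99.90 mM = 0.0999 M

0.0999 M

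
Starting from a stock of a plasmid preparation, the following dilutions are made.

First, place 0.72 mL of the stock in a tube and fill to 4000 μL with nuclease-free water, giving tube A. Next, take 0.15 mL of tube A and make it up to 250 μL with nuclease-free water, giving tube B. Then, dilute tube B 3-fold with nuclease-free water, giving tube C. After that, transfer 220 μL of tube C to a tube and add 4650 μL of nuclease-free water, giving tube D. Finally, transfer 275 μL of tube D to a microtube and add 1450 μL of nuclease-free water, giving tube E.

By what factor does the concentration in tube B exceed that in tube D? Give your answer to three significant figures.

66.4

Step 1: 0.72 mL brought to 4000 μL → factor 4/0.72 = 5.5556
Step 2: 0.15 mL brought to 250 μL → factor 0.25/0.15 = 1.6667
Step 3: 3-fold → factor 3
Step 4: 220 μL + 4650 μL = 4870 μL total → factor 4870/220 = 22.136
Dilution factor to tube B = 9.2593; to tube D = 614.9
[tube B]/[tube D] = (factor to tube D)/(factor to tube B) = 614.9/9.2593 = 66.4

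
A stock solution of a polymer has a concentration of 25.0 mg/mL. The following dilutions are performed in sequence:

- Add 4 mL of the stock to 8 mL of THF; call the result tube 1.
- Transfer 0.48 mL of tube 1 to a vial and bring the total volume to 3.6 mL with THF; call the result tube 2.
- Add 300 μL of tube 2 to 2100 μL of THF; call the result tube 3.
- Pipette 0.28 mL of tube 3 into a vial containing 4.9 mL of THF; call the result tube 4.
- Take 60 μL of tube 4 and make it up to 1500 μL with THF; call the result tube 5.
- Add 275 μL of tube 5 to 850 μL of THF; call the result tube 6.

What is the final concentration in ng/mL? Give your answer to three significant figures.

73.4 ng/mL

Step 1: 4 mL + 8 mL = 12 mL total → factor 12/4 = 3
Step 2: 0.48 mL brought to 3.6 mL → factor 3.6/0.48 = 7.5
Step 3: 300 μL + 2100 μL = 2400 μL total → factor 2400/300 = 8
Step 4: 0.28 mL + 4.9 mL = 5.18 mL total → factor 5.18/0.28 = 18.5
Step 5: 60 μL brought to 1500 μL → factor 1500/60 = 25
Step 6: 275 μL + 850 μL = 1125 μL total → factor 1125/275 = 4.0909
Overall dilution factor = 3 × 7.5 × 8 × 18.5 × 25 × 4.0909 = 3.4057 × 10^5
Final = 25.0 mg/mL / 3.4057 × 10^5 = 7.341 × 10^-5 mg/mL = 73.4 ng/mL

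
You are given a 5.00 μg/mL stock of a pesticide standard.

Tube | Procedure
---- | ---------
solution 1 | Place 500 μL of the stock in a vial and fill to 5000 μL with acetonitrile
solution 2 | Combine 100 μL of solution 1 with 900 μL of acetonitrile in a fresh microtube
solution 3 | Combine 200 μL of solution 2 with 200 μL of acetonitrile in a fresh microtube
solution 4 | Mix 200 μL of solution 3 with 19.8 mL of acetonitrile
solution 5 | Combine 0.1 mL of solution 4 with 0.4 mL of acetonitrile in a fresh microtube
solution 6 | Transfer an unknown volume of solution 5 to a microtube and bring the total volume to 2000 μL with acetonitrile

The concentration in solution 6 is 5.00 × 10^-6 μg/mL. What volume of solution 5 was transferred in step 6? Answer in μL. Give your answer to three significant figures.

Step 1: 500 μL brought to 5000 μL → factor 5000/500 = 10
Step 2: 100 μL + 900 μL = 1000 μL total → factor 1000/100 = 10
Step 3: 200 μL + 200 μL = 400 μL total → factor 400/200 = 2
Step 4: 200 μL + 19.8 mL = 20000 μL total → factor 20000/200 = 100
Step 5: 0.1 mL + 0.4 mL = 0.5 mL total → factor 0.5/0.1 = 5
Step 6: v brought to 2000 μL → factor = 2000 μL/v
Product of known-step factors = 1 × 10^5
Overall factor = 5.00 μg/mL / (5.00 × 10^-6 μg/mL) = 1 × 10^6
Step-6 factor = 1 × 10^6 / 1 × 10^5 = 10
v = 2000 μL / 10 = 200 μL

200 μL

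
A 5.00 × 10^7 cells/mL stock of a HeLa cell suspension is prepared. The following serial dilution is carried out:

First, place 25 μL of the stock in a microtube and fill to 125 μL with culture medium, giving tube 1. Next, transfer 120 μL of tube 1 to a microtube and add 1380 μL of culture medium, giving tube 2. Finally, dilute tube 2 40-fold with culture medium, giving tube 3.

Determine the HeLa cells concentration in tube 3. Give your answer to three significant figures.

2.00 × 10^4 cells/mL

Step 1: 25 μL brought to 125 μL → factor 125/25 = 5
Step 2: 120 μL + 1380 μL = 1500 μL total → factor 1500/120 = 12.5
Step 3: 40-fold → factor 40
Overall dilution factor = 5 × 12.5 × 40 = 2500
Final = 5.00 × 10^7 cells/mL / 2500 = 2.00 × 10^4 cells/mL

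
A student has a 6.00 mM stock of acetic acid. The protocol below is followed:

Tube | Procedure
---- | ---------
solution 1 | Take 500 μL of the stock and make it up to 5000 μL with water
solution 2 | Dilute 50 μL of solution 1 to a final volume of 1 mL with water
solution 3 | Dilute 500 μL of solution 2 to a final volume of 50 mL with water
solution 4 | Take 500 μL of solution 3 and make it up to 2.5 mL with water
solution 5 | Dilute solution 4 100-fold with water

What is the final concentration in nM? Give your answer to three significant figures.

0.600 nM

Step 1: 500 μL brought to 5000 μL → factor 5000/500 = 10
Step 2: 50 μL brought to 1 mL → factor 1000/50 = 20
Step 3: 500 μL brought to 50 mL → factor 50000/500 = 100
Step 4: 500 μL brought to 2.5 mL → factor 2500/500 = 5
Step 5: 100-fold → factor 100
Overall dilution factor = 10 × 20 × 100 × 5 × 100 = 1 × 10^7
Final = 6.00 mM / 1 × 10^7 = 6.000 × 10^-7 mM = 0.600 nM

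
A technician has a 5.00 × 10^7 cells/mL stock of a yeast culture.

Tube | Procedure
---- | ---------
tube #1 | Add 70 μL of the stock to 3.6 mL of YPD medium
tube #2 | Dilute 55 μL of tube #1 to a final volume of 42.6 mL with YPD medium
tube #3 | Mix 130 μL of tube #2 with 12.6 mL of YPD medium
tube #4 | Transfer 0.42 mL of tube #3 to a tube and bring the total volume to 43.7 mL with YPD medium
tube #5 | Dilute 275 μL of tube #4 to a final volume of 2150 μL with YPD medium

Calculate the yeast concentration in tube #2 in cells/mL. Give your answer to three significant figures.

Step 1: 70 μL + 3.6 mL = 3670 μL total → factor 3670/70 = 52.429
Step 2: 55 μL brought to 42.6 mL → factor 42600/55 = 774.55
Dilution factor through tube #2 = 52.429 × 774.55 = 40608
[tube #2] = 5.00 × 10^7 cells/mL / 40608 = 1.23 × 10^3 cells/mL

1.23 × 10^3 cells/mL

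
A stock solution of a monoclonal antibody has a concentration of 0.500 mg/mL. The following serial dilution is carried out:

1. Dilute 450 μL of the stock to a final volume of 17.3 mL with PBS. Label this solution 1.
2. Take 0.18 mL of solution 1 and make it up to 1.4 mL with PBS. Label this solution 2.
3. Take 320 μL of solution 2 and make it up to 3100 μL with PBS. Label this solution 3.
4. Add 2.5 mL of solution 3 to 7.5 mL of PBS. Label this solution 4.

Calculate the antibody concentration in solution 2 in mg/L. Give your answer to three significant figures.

1.67 mg/L

Step 1: 450 μL brought to 17.3 mL → factor 17300/450 = 38.444
Step 2: 0.18 mL brought to 1.4 mL → factor 1.4/0.18 = 7.7778
Dilution factor through solution 2 = 38.444 × 7.7778 = 299.01
[solution 2] = 0.500 mg/mL / 299.01 = 0.001672 mg/mL = 1.67 mg/L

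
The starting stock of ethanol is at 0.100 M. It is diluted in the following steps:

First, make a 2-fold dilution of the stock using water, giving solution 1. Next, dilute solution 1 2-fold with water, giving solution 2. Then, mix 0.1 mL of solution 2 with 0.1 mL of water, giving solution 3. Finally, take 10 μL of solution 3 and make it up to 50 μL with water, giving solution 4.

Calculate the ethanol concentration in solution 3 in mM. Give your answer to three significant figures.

Step 1: 2-fold → factor 2
Step 2: 2-fold → factor 2
Step 3: 0.1 mL + 0.1 mL = 0.2 mL total → factor 0.2/0.1 = 2
Dilution factor through solution 3 = 2 × 2 × 2 = 8
[solution 3] = 0.100 M / 8 = 0.01250 M = 12.5 mM

12.5 mM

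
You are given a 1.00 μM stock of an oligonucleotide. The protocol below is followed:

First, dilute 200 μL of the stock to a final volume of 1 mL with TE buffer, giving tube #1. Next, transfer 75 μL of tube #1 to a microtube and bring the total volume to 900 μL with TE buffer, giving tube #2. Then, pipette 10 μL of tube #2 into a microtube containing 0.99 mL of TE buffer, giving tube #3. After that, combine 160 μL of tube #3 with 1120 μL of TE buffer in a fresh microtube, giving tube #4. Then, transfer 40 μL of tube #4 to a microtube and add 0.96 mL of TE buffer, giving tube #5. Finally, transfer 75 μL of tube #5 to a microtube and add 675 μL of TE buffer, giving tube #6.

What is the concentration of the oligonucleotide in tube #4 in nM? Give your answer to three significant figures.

0.0208 nM

Step 1: 200 μL brought to 1 mL → factor 1000/200 = 5
Step 2: 75 μL brought to 900 μL → factor 900/75 = 12
Step 3: 10 μL + 0.99 mL = 1000 μL total → factor 1000/10 = 100
Step 4: 160 μL + 1120 μL = 1280 μL total → factor 1280/160 = 8
Dilution factor through tube #4 = 5 × 12 × 100 × 8 = 48000
[tube #4] = 1.00 μM / 48000 = 2.083 × 10^-5 μM = 0.0208 nM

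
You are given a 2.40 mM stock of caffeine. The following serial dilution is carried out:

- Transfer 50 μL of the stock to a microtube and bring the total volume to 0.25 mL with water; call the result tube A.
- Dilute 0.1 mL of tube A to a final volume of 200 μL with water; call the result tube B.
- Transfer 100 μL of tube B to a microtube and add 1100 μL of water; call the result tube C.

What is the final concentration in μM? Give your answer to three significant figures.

Step 1: 50 μL brought to 0.25 mL → factor 250/50 = 5
Step 2: 0.1 mL brought to 200 μL → factor 0.2/0.1 = 2
Step 3: 100 μL + 1100 μL = 1200 μL total → factor 1200/100 = 12
Overall dilution factor = 5 × 2 × 12 = 120
Final = 2.40 mM / 120 = 0.02000 mM = 20.0 μM

20.0 μM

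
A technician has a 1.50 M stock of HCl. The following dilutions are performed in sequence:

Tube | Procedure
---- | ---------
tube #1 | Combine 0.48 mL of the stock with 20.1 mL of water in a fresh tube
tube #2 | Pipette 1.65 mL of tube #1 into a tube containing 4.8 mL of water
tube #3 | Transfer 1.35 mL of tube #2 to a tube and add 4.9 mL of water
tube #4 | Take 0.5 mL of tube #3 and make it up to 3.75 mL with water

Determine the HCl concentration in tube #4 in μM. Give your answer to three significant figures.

258 μM

Step 1: 0.48 mL + 20.1 mL = 20.58 mL total → factor 20.58/0.48 = 42.875
Step 2: 1.65 mL + 4.8 mL = 6.45 mL total → factor 6.45/1.65 = 3.9091
Step 3: 1.35 mL + 4.9 mL = 6.25 mL total → factor 6.25/1.35 = 4.6296
Step 4: 0.5 mL brought to 3.75 mL → factor 3.75/0.5 = 7.5
Overall dilution factor = 42.875 × 3.9091 × 4.6296 × 7.5 = 5819.5
Final = 1.50 M / 5819.5 = 0.0002578 M = 258 μM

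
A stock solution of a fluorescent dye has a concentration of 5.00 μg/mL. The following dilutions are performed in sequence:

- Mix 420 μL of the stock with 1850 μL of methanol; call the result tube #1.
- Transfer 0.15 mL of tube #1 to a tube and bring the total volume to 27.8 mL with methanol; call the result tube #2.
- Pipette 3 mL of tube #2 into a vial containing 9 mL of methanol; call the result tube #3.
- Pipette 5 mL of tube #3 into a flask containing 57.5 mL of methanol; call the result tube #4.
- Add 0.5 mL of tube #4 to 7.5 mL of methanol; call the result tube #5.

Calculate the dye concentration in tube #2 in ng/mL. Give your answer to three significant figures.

4.99 ng/mL

Step 1: 420 μL + 1850 μL = 2270 μL total → factor 2270/420 = 5.4048
Step 2: 0.15 mL brought to 27.8 mL → factor 27.8/0.15 = 185.33
Dilution factor through tube #2 = 5.4048 × 185.33 = 1001.7
[tube #2] = 5.00 μg/mL / 1001.7 = 0.004992 μg/mL = 4.99 ng/mL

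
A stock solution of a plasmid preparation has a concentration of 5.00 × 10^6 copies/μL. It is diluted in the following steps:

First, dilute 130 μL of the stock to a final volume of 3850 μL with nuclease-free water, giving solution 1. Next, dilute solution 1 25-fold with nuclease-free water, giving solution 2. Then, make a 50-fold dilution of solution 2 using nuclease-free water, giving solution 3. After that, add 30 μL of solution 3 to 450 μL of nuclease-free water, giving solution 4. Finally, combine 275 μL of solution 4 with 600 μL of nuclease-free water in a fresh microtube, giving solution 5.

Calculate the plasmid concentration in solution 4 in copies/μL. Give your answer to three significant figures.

8.44 copies/μL

Step 1: 130 μL brought to 3850 μL → factor 3850/130 = 29.615
Step 2: 25-fold → factor 25
Step 3: 50-fold → factor 50
Step 4: 30 μL + 450 μL = 480 μL total → factor 480/30 = 16
Dilution factor through solution 4 = 29.615 × 25 × 50 × 16 = 5.9231 × 10^5
[solution 4] = 5.00 × 10^6 copies/μL / 5.9231 × 10^5 = 8.44 copies/μL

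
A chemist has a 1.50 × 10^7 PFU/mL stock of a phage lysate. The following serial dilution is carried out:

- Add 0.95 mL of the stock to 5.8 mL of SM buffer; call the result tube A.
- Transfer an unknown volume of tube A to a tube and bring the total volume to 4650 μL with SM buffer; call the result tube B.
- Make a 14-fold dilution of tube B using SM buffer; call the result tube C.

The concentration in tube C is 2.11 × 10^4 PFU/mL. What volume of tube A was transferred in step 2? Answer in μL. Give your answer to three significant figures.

Step 1: 0.95 mL + 5.8 mL = 6.75 mL total → factor 6.75/0.95 = 7.1053
Step 2: v brought to 4650 μL → factor = 4650 μL/v
Step 3: 14-fold → factor 14
Product of known-step factors = 99.474
Overall factor = 1.50 × 10^7 PFU/mL / (2.11 × 10^4 PFU/mL) = 710.9
Step-2 factor = 710.9 / 99.474 = 7.1466
v = 4650 μL / 7.1466 = 651 μL

651 μL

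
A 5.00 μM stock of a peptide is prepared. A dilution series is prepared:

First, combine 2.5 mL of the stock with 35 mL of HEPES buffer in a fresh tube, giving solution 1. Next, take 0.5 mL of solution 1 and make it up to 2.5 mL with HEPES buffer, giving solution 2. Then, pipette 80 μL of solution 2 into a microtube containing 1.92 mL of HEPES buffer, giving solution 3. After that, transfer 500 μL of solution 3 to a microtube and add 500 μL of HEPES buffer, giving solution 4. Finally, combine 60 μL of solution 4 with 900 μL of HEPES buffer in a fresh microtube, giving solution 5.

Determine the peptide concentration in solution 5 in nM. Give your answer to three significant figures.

0.0833 nM

Step 1: 2.5 mL + 35 mL = 37.5 mL total → factor 37.5/2.5 = 15
Step 2: 0.5 mL brought to 2.5 mL → factor 2.5/0.5 = 5
Step 3: 80 μL + 1.92 mL = 2000 μL total → factor 2000/80 = 25
Step 4: 500 μL + 500 μL = 1000 μL total → factor 1000/500 = 2
Step 5: 60 μL + 900 μL = 960 μL total → factor 960/60 = 16
Overall dilution factor = 15 × 5 × 25 × 2 × 16 = 60000
Final = 5.00 μM / 60000 = 8.333 × 10^-5 μM = 0.0833 nM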